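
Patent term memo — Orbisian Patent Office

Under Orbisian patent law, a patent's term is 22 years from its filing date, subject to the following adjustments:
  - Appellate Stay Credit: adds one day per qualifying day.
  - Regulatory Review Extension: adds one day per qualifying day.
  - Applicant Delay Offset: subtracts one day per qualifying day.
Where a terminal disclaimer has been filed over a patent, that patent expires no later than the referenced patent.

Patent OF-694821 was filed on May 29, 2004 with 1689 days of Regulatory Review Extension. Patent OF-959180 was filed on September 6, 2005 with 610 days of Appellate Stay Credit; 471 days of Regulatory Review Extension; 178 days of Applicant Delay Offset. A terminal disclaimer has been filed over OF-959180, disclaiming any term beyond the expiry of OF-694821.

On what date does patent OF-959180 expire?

Natural term of OF-959180:
  Base: filing + 22 years → 6 September 2027.
  Appellate Stay Credit: +610 days → 8 May 2029.
  Regulatory Review Extension: +471 days → 22 August 2030.
  Applicant Delay Offset: −178 days → 25 February 2030.
Expiry of referenced patent OF-694821:
  Base: filing + 22 years → 29 May 2026.
  Regulatory Review Extension: +1689 days → 12 January 2031.
Terminal disclaimer: OF-959180 expires on the earlier of 25 February 2030 and 12 January 2031.

February 25, 2030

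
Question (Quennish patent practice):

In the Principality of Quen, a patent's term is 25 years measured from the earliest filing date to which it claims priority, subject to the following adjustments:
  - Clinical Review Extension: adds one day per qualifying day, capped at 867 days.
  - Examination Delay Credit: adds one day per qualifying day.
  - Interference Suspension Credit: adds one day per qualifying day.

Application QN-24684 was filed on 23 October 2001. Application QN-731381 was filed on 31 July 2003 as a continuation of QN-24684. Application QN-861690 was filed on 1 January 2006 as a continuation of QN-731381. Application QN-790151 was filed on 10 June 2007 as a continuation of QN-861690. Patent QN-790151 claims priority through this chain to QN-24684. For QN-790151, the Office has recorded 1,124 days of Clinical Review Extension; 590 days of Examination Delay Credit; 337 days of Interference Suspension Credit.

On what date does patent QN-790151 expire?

Earliest priority filing: 23 October 2001.
Base term: 23 October 2001 + 25 years → 23 October 2026.
Clinical Review Extension: 1124 days claimed exceeds the 867-day cap, so +867 days → 8 March 2029.
Examination Delay Credit: +590 days → 19 October 2030.
Interference Suspension Credit: +337 days → 21 September 2031.

2031-09-21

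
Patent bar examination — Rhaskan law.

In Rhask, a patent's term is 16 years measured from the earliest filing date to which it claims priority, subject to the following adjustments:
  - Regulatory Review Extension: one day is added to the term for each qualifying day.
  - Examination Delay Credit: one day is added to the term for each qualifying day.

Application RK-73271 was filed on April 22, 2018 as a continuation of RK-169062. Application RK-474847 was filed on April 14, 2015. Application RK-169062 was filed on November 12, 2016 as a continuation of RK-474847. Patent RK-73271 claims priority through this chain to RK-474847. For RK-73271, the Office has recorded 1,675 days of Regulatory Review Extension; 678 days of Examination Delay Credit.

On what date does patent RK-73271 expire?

September 22, 2037

Earliest priority filing: 14 April 2015.
Base term: 14 April 2015 + 16 years → 14 April 2031.
Regulatory Review Extension: +1675 days → 14 November 2035.
Examination Delay Credit: +678 days → 22 September 2037.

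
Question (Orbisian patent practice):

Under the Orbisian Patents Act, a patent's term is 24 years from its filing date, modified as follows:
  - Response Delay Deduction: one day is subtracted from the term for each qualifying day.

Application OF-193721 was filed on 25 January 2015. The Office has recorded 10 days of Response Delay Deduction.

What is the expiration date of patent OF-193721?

2039-01-15

Base term: filing date + 24 years → 25 January 2039.
Response Delay Deduction: −10 days → 15 January 2039.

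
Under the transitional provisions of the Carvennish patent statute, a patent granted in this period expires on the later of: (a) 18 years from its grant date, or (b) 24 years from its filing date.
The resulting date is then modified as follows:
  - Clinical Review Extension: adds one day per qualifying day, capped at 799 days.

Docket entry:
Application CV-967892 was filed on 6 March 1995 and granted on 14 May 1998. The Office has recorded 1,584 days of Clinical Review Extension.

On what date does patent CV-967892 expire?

May 13, 2021

(a) grant + 18 years → 14 May 2016.
(b) filing + 24 years → 6 March 2019.
Later of the two: 6 March 2019.
Clinical Review Extension: 1584 days claimed exceeds the 799-day cap, so +799 days → 13 May 2021.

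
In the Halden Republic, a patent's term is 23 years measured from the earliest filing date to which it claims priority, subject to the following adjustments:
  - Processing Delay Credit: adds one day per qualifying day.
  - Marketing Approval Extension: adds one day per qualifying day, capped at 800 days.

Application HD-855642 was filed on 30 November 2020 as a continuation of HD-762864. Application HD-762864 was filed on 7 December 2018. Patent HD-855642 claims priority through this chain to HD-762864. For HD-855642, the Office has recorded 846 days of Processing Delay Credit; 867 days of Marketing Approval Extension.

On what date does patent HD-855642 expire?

Earliest priority filing: 7 December 2018.
Base term: 7 December 2018 + 23 years → 7 December 2041.
Processing Delay Credit: +846 days → 1 April 2044.
Marketing Approval Extension: 867 days claimed exceeds the 800-day cap, so +800 days → 10 June 2046.

2046-06-10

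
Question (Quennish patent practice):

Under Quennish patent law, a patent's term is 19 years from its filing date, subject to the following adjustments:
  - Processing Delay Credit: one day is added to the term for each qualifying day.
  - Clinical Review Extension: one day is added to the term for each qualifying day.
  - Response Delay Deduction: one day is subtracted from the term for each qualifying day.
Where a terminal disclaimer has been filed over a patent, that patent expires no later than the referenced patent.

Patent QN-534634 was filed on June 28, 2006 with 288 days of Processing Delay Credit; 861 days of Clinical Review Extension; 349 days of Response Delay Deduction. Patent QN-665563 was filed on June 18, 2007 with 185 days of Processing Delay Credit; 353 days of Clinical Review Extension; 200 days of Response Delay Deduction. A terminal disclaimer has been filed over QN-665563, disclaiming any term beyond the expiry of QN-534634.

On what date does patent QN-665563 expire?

Natural term of QN-665563:
  Base: filing + 19 years → 18 June 2026.
  Processing Delay Credit: +185 days → 20 December 2026.
  Clinical Review Extension: +353 days → 8 December 2027.
  Response Delay Deduction: −200 days → 22 May 2027.
Expiry of referenced patent QN-534634:
  Base: filing + 19 years → 28 June 2025.
  Processing Delay Credit: +288 days → 12 April 2026.
  Clinical Review Extension: +861 days → 20 August 2028.
  Response Delay Deduction: −349 days → 6 September 2027.
Terminal disclaimer: QN-665563 expires on the earlier of 22 May 2027 and 6 September 2027.

May 22, 2027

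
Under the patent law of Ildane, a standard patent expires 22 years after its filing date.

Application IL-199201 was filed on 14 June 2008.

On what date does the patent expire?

June 14, 2030

Filing date + 22 years → 14 June 2030.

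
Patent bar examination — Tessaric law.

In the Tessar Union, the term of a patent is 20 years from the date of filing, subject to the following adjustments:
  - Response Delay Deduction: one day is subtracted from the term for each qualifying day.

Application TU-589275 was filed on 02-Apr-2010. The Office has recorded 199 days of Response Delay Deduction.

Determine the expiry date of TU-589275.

Base term: filing date + 20 years → 2 April 2030.
Response Delay Deduction: −199 days → 15 September 2029.

2029-09-15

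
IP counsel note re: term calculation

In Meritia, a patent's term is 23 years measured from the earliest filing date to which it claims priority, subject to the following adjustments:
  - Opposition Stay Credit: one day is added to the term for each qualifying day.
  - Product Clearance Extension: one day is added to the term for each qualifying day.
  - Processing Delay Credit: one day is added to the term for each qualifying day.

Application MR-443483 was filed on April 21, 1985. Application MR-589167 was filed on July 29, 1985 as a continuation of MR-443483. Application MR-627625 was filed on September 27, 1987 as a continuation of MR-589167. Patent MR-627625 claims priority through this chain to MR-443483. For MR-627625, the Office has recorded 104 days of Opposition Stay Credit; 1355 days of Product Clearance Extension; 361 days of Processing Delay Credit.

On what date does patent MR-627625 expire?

April 15, 2013

Earliest priority filing: 21 April 1985.
Base term: 21 April 1985 + 23 years → 21 April 2008.
Opposition Stay Credit: +104 days → 3 August 2008.
Product Clearance Extension: +1355 days → 19 April 2012.
Processing Delay Credit: +361 days → 15 April 2013.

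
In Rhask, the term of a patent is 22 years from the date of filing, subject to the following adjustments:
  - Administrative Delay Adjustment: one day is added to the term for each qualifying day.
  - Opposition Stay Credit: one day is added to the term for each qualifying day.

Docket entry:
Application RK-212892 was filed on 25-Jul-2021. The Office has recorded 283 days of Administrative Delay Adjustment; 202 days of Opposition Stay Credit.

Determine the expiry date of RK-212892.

2044-11-21

Base term: filing date + 22 years → 25 July 2043.
Administrative Delay Adjustment: +283 days → 3 May 2044.
Opposition Stay Credit: +202 days → 21 November 2044.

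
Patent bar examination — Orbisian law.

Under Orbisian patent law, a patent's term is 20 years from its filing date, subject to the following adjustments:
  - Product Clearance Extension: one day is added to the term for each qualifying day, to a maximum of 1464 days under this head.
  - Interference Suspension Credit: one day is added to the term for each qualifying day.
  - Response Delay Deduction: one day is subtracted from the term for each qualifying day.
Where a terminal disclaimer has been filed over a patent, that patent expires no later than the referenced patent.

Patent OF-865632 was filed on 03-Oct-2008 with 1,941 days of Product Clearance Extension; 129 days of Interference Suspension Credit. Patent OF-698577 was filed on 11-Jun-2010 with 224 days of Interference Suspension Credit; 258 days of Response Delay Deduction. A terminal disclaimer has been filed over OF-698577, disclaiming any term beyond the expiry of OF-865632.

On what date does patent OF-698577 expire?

Natural term of OF-698577:
  Base: filing + 20 years → 11 June 2030.
  Interference Suspension Credit: +224 days → 21 January 2031.
  Response Delay Deduction: −258 days → 8 May 2030.
Expiry of referenced patent OF-865632:
  Base: filing + 20 years → 3 October 2028.
  Product Clearance Extension: 1941 days claimed exceeds the 1464-day cap, so +1464 days → 6 October 2032.
  Interference Suspension Credit: +129 days → 12 February 2033.
Terminal disclaimer: OF-698577 expires on the earlier of 8 May 2030 and 12 February 2033.

May 8, 2030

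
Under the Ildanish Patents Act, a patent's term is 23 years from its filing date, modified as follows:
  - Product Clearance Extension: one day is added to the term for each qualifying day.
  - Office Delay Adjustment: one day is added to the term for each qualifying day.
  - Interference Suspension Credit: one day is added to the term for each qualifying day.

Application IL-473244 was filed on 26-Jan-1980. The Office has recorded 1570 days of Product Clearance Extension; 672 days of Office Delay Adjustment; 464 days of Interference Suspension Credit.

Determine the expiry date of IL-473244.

Base term: filing date + 23 years → 26 January 2003.
Product Clearance Extension: +1570 days → 15 May 2007.
Office Delay Adjustment: +672 days → 17 March 2009.
Interference Suspension Credit: +464 days → 24 June 2010.

2010-06-24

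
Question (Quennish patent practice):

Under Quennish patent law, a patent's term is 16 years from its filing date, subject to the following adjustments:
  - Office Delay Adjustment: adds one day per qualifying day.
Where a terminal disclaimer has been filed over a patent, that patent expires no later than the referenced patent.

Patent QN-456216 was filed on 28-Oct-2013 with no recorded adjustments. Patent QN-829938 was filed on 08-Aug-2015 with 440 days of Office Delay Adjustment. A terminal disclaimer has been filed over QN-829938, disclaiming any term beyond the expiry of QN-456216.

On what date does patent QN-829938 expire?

2029-10-28

Natural term of QN-829938:
  Base: filing + 16 years → 8 August 2031.
  Office Delay Adjustment: +440 days → 21 October 2032.
Expiry of referenced patent QN-456216:
  Base: filing + 16 years → 28 October 2029.
Terminal disclaimer: QN-829938 expires on the earlier of 21 October 2032 and 28 October 2029.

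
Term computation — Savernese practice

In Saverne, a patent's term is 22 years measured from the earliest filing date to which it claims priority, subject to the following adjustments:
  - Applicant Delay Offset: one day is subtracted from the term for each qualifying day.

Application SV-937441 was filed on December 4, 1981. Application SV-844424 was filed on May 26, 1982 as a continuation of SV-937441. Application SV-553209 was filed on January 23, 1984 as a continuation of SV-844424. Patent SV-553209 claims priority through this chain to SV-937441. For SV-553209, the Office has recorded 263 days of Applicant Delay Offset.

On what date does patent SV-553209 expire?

Earliest priority filing: 4 December 1981.
Base term: 4 December 1981 + 22 years → 4 December 2003.
Applicant Delay Offset: −263 days → 16 March 2003.

2003-03-16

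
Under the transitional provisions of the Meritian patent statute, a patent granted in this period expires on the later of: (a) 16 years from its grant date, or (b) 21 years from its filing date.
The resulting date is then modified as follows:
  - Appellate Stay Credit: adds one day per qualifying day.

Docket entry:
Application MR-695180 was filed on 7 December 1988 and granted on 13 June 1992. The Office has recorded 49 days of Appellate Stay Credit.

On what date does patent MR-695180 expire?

2010-01-25

(a) grant + 16 years → 13 June 2008.
(b) filing + 21 years → 7 December 2009.
Later of the two: 7 December 2009.
Appellate Stay Credit: +49 days → 25 January 2010.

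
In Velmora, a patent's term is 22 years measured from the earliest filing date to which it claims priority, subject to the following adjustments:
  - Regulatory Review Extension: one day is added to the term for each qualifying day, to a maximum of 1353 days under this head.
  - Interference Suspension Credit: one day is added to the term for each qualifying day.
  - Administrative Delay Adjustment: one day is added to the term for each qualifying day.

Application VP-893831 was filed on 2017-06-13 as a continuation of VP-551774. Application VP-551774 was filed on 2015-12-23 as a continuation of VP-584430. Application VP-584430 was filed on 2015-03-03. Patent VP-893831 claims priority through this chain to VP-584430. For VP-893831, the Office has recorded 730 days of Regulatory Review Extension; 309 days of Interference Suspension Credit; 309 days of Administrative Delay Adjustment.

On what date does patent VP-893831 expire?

2040-11-10

Earliest priority filing: 3 March 2015.
Base term: 3 March 2015 + 22 years → 3 March 2037.
Regulatory Review Extension: 730 days (within the 1353-day cap) → +730 days → 3 March 2039.
Interference Suspension Credit: +309 days → 6 January 2040.
Administrative Delay Adjustment: +309 days → 10 November 2040.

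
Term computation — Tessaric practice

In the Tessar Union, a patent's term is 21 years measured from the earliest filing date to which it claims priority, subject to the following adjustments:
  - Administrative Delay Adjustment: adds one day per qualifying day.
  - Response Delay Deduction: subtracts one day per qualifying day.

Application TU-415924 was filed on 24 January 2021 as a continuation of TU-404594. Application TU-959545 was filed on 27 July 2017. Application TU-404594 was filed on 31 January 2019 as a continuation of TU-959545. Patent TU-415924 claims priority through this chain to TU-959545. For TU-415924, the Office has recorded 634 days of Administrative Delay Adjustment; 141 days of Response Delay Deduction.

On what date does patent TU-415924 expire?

Earliest priority filing: 27 July 2017.
Base term: 27 July 2017 + 21 years → 27 July 2038.
Administrative Delay Adjustment: +634 days → 21 April 2040.
Response Delay Deduction: −141 days → 2 December 2039.

December 2, 2039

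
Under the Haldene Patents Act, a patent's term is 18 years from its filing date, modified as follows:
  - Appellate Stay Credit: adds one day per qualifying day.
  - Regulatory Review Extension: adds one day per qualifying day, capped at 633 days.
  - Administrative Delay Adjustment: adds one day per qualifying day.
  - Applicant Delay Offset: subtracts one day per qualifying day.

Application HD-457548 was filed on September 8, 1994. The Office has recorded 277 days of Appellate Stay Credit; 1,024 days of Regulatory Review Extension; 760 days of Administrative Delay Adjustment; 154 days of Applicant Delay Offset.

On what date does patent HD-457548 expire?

2016-11-02

Base term: filing date + 18 years → 8 September 2012.
Appellate Stay Credit: +277 days → 12 June 2013.
Regulatory Review Extension: 1024 days claimed exceeds the 633-day cap, so +633 days → 7 March 2015.
Administrative Delay Adjustment: +760 days → 5 April 2017.
Applicant Delay Offset: −154 days → 2 November 2016.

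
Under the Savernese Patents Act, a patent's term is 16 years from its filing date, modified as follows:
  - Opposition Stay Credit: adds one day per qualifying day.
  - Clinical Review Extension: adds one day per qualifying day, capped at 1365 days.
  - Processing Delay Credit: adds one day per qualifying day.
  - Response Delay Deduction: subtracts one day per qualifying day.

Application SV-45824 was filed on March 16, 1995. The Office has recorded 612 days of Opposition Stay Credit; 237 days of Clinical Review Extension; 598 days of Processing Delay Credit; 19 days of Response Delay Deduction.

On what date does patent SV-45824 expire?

Base term: filing date + 16 years → 16 March 2011.
Opposition Stay Credit: +612 days → 17 November 2012.
Clinical Review Extension: 237 days (within the 1365-day cap) → +237 days → 12 July 2013.
Processing Delay Credit: +598 days → 2 March 2015.
Response Delay Deduction: −19 days → 11 February 2015.

2015-02-11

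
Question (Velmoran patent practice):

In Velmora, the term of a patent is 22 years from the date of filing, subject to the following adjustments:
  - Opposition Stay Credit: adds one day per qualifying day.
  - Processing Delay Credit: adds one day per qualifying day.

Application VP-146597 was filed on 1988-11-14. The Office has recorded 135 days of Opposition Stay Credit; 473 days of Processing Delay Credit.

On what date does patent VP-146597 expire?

Base term: filing date + 22 years → 14 November 2010.
Opposition Stay Credit: +135 days → 29 March 2011.
Processing Delay Credit: +473 days → 14 July 2012.

2012-07-14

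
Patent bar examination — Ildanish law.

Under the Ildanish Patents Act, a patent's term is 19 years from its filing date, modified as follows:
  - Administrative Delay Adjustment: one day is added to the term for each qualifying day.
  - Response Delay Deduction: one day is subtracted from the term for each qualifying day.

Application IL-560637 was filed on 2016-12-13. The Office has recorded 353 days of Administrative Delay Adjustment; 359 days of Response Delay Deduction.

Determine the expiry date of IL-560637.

2035-12-07

Base term: filing date + 19 years → 13 December 2035.
Administrative Delay Adjustment: +353 days → 30 November 2036.
Response Delay Deduction: −359 days → 7 December 2035.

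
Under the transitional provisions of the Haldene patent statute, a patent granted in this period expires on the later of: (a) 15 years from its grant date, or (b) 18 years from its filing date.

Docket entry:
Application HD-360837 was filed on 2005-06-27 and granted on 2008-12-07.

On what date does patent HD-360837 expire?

(a) grant + 15 years → 7 December 2023.
(b) filing + 18 years → 27 June 2023.
Later of the two: 7 December 2023.

December 7, 2023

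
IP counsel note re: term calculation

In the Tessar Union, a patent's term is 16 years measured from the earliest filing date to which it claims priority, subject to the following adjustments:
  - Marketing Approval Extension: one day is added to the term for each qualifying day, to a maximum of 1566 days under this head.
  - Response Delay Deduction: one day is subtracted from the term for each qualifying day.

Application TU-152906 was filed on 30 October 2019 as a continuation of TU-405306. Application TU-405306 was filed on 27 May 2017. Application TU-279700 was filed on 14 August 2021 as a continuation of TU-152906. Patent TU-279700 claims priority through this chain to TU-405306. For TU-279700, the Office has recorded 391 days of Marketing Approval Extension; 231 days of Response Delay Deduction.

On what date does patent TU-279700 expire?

2033-11-03

Earliest priority filing: 27 May 2017.
Base term: 27 May 2017 + 16 years → 27 May 2033.
Marketing Approval Extension: 391 days (within the 1566-day cap) → +391 days → 22 June 2034.
Response Delay Deduction: −231 days → 3 November 2033.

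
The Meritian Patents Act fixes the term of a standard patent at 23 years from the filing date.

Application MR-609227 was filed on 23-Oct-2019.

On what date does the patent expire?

October 23, 2042

Filing date + 23 years → 23 October 2042.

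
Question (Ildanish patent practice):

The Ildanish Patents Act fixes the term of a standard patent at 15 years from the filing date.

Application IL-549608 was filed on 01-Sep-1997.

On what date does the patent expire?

Filing date + 15 years → 1 September 2012.

2012-09-01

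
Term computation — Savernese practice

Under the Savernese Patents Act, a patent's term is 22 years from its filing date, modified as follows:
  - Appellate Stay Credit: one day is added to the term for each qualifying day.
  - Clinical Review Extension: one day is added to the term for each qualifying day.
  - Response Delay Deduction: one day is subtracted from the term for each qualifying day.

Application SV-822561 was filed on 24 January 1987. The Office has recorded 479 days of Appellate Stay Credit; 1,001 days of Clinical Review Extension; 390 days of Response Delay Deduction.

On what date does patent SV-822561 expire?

January 19, 2012

Base term: filing date + 22 years → 24 January 2009.
Appellate Stay Credit: +479 days → 18 May 2010.
Clinical Review Extension: +1001 days → 12 February 2013.
Response Delay Deduction: −390 days → 19 January 2012.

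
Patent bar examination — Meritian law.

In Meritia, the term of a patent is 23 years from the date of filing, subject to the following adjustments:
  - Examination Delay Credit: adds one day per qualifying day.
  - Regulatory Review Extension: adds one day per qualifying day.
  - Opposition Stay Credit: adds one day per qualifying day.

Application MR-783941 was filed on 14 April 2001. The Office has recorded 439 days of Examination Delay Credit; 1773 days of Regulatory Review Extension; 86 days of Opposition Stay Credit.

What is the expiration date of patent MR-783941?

Base term: filing date + 23 years → 14 April 2024.
Examination Delay Credit: +439 days → 27 June 2025.
Regulatory Review Extension: +1773 days → 5 May 2030.
Opposition Stay Credit: +86 days → 30 July 2030.

2030-07-30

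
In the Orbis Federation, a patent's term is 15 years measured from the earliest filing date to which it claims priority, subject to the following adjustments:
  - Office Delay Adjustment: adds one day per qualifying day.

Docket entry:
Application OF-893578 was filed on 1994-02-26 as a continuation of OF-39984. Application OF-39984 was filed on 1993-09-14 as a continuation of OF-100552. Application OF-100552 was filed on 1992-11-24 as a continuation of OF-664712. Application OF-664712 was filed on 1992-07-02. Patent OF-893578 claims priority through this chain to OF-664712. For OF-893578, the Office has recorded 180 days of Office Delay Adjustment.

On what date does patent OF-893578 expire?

December 29, 2007

Earliest priority filing: 2 July 1992.
Base term: 2 July 1992 + 15 years → 2 July 2007.
Office Delay Adjustment: +180 days → 29 December 2007.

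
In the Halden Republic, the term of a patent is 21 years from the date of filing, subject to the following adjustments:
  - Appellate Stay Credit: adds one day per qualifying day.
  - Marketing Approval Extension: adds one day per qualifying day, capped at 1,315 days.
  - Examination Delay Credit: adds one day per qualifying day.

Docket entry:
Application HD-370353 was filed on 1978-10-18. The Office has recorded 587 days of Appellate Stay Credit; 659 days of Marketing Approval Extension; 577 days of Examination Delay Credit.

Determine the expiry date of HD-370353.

Base term: filing date + 21 years → 18 October 1999.
Appellate Stay Credit: +587 days → 27 May 2001.
Marketing Approval Extension: 659 days (within the 1315-day cap) → +659 days → 17 March 2003.
Examination Delay Credit: +577 days → 14 October 2004.

2004-10-14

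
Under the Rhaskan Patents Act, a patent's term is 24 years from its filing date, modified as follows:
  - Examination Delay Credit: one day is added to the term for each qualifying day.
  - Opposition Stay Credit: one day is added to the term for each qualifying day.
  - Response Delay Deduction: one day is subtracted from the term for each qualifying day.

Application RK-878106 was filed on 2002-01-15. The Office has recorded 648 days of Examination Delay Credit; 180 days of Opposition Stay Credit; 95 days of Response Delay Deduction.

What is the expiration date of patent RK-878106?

2028-01-18

Base term: filing date + 24 years → 15 January 2026.
Examination Delay Credit: +648 days → 25 October 2027.
Opposition Stay Credit: +180 days → 22 April 2028.
Response Delay Deduction: −95 days → 18 January 2028.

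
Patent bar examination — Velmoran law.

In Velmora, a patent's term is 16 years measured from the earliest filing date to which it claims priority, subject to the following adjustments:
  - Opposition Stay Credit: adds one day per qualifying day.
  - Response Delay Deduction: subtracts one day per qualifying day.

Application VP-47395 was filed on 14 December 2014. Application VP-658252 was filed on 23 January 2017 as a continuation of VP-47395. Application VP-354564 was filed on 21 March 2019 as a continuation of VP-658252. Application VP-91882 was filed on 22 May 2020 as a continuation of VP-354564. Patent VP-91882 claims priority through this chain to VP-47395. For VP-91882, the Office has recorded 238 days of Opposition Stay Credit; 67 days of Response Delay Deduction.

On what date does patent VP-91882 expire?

2031-06-03

Earliest priority filing: 14 December 2014.
Base term: 14 December 2014 + 16 years → 14 December 2030.
Opposition Stay Credit: +238 days → 9 August 2031.
Response Delay Deduction: −67 days → 3 June 2031.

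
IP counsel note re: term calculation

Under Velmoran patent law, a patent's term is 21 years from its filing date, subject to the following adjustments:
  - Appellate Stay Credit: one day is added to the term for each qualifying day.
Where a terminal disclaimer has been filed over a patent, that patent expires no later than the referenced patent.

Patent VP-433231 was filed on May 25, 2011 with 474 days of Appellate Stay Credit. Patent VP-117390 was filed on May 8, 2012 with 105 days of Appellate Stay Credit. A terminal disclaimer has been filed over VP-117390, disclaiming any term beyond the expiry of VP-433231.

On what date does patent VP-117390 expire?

2033-08-21

Natural term of VP-117390:
  Base: filing + 21 years → 8 May 2033.
  Appellate Stay Credit: +105 days → 21 August 2033.
Expiry of referenced patent VP-433231:
  Base: filing + 21 years → 25 May 2032.
  Appellate Stay Credit: +474 days → 11 September 2033.
Terminal disclaimer: VP-117390 expires on the earlier of 21 August 2033 and 11 September 2033.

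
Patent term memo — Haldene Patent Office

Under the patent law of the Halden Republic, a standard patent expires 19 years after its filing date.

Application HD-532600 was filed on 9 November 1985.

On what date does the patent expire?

Filing date + 19 years → 9 November 2004.

November 9, 2004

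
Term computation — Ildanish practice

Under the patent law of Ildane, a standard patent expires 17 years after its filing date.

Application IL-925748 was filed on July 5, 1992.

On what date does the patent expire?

2009-07-05

Filing date + 17 years → 5 July 2009.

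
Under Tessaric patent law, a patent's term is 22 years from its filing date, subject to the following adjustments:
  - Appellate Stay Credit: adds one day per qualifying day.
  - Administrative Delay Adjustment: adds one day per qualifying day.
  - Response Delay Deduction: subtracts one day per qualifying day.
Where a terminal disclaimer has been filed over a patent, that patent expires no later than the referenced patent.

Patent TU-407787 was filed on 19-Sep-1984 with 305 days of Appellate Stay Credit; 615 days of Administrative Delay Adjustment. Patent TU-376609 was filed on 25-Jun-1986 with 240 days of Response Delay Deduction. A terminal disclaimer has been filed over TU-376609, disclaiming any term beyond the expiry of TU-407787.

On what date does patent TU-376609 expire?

2007-10-29

Natural term of TU-376609:
  Base: filing + 22 years → 25 June 2008.
  Response Delay Deduction: −240 days → 29 October 2007.
Expiry of referenced patent TU-407787:
  Base: filing + 22 years → 19 September 2006.
  Appellate Stay Credit: +305 days → 21 July 2007.
  Administrative Delay Adjustment: +615 days → 27 March 2009.
Terminal disclaimer: TU-376609 expires on the earlier of 29 October 2007 and 27 March 2009.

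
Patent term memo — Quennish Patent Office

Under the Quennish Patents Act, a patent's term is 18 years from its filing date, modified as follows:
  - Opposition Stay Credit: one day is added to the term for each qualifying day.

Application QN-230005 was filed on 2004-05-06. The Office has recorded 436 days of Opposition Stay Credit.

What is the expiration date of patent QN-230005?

July 16, 2023

Base term: filing date + 18 years → 6 May 2022.
Opposition Stay Credit: +436 days → 16 July 2023.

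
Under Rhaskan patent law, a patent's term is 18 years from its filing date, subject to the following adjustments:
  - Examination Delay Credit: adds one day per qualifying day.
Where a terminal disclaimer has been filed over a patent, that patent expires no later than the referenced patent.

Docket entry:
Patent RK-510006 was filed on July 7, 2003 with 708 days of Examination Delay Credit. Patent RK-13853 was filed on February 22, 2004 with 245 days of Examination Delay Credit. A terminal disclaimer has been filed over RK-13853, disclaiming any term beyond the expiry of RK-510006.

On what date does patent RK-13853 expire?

Natural term of RK-13853:
  Base: filing + 18 years → 22 February 2022.
  Examination Delay Credit: +245 days → 25 October 2022.
Expiry of referenced patent RK-510006:
  Base: filing + 18 years → 7 July 2021.
  Examination Delay Credit: +708 days → 15 June 2023.
Terminal disclaimer: RK-13853 expires on the earlier of 25 October 2022 and 15 June 2023.

October 25, 2022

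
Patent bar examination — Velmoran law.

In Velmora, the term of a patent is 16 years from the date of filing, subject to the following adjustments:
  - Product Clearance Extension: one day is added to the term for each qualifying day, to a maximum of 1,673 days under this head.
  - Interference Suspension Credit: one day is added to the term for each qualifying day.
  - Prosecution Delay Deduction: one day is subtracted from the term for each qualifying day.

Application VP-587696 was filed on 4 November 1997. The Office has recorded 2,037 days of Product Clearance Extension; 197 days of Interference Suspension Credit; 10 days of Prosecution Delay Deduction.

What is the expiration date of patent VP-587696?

Base term: filing date + 16 years → 4 November 2013.
Product Clearance Extension: 2037 days claimed exceeds the 1673-day cap, so +1673 days → 4 June 2018.
Interference Suspension Credit: +197 days → 18 December 2018.
Prosecution Delay Deduction: −10 days → 8 December 2018.

2018-12-08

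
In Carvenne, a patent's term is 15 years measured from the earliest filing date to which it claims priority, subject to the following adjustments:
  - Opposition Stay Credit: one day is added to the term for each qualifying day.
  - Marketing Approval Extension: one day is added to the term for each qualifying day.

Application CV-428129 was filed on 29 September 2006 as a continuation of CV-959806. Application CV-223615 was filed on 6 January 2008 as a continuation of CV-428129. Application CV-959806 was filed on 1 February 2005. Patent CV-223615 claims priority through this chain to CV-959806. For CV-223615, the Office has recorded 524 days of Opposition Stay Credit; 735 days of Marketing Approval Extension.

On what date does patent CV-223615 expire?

Earliest priority filing: 1 February 2005.
Base term: 1 February 2005 + 15 years → 1 February 2020.
Opposition Stay Credit: +524 days → 9 July 2021.
Marketing Approval Extension: +735 days → 14 July 2023.

2023-07-14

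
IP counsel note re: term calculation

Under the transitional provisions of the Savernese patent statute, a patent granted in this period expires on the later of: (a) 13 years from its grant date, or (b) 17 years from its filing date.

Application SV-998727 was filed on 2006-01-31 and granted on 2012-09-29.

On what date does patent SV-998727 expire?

(a) grant + 13 years → 29 September 2025.
(b) filing + 17 years → 31 January 2023.
Later of the two: 29 September 2025.

September 29, 2025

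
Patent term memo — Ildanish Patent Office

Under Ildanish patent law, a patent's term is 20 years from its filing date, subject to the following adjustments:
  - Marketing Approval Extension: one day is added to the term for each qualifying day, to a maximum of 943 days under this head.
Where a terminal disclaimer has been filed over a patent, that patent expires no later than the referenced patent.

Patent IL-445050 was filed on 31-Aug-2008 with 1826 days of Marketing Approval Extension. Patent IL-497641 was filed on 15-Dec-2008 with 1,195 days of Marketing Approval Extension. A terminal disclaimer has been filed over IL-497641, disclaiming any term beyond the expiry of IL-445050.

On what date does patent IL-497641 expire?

Natural term of IL-497641:
  Base: filing + 20 years → 15 December 2028.
  Marketing Approval Extension: 1195 days claimed exceeds the 943-day cap, so +943 days → 16 July 2031.
Expiry of referenced patent IL-445050:
  Base: filing + 20 years → 31 August 2028.
  Marketing Approval Extension: 1826 days claimed exceeds the 943-day cap, so +943 days → 1 April 2031.
Terminal disclaimer: IL-497641 expires on the earlier of 16 July 2031 and 1 April 2031.

April 1, 2031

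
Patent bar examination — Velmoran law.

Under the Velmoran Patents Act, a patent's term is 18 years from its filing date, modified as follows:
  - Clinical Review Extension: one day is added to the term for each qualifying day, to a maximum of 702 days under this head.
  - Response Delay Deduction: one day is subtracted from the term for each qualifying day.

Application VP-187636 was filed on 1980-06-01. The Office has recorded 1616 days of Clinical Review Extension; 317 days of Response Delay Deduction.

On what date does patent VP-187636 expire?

1999-06-21

Base term: filing date + 18 years → 1 June 1998.
Clinical Review Extension: 1616 days claimed exceeds the 702-day cap, so +702 days → 3 May 2000.
Response Delay Deduction: −317 days → 21 June 1999.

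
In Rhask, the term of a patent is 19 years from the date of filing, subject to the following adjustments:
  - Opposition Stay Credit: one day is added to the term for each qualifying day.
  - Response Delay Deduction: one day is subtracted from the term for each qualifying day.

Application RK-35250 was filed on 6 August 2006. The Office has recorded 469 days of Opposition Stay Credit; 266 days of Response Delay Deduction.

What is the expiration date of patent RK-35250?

Base term: filing date + 19 years → 6 August 2025.
Opposition Stay Credit: +469 days → 18 November 2026.
Response Delay Deduction: −266 days → 25 February 2026.

2026-02-25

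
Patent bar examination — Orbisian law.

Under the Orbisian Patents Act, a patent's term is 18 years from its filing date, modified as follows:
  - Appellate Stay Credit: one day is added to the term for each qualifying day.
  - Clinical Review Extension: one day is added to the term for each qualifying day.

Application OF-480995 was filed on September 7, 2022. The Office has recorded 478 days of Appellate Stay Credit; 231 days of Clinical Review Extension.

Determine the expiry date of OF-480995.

August 17, 2042

Base term: filing date + 18 years → 7 September 2040.
Appellate Stay Credit: +478 days → 29 December 2041.
Clinical Review Extension: +231 days → 17 August 2042.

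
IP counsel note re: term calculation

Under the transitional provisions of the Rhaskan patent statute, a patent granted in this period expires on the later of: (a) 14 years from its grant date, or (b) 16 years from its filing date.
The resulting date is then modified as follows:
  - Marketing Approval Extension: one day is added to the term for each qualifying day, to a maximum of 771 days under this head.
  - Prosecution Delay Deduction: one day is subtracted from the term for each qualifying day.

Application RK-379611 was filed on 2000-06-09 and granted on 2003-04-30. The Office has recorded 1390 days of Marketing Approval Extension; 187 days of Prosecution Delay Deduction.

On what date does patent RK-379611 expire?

December 5, 2018

(a) grant + 14 years → 30 April 2017.
(b) filing + 16 years → 9 June 2016.
Later of the two: 30 April 2017.
Marketing Approval Extension: 1390 days claimed exceeds the 771-day cap, so +771 days → 10 June 2019.
Prosecution Delay Deduction: −187 days → 5 December 2018.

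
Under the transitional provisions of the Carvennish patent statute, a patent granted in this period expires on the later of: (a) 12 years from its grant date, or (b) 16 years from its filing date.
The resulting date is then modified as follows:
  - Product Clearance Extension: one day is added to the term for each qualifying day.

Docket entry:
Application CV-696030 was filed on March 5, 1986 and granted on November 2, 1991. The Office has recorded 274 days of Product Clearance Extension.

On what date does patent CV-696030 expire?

(a) grant + 12 years → 2 November 2003.
(b) filing + 16 years → 5 March 2002.
Later of the two: 2 November 2003.
Product Clearance Extension: +274 days → 2 August 2004.

2004-08-02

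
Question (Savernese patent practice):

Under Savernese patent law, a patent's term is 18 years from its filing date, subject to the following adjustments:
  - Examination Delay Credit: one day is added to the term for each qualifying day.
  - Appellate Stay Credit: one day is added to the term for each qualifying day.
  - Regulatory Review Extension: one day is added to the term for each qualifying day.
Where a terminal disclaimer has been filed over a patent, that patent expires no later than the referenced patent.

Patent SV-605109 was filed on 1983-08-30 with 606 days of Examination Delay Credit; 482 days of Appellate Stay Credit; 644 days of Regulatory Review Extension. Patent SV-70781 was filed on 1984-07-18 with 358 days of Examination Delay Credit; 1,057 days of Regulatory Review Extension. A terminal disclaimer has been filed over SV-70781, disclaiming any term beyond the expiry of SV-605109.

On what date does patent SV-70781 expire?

May 28, 2006

Natural term of SV-70781:
  Base: filing + 18 years → 18 July 2002.
  Examination Delay Credit: +358 days → 11 July 2003.
  Regulatory Review Extension: +1057 days → 2 June 2006.
Expiry of referenced patent SV-605109:
  Base: filing + 18 years → 30 August 2001.
  Examination Delay Credit: +606 days → 28 April 2003.
  Appellate Stay Credit: +482 days → 22 August 2004.
  Regulatory Review Extension: +644 days → 28 May 2006.
Terminal disclaimer: SV-70781 expires on the earlier of 2 June 2006 and 28 May 2006.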